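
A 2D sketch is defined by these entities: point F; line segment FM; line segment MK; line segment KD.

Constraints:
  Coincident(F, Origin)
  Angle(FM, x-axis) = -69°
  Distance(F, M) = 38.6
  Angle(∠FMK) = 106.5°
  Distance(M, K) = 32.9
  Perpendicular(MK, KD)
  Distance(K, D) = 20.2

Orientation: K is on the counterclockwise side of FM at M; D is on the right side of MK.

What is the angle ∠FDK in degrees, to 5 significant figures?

37.477°

F is at the origin; FM runs at -69.0° with length 38.6, so M = 38.6·(cos -69.0°, sin -69.0°) = (13.833, -36.036). ∠FMK = 106.5°, so MK runs at -69.0° + (180° − 106.5°) = 4.5000° from the x-axis; with |MK| = 32.9, K = M + 32.9·(cos 4.5000°, sin 4.5000°) = (46.632, -33.455). MK is perpendicular to KD; with |KD| = 20.2 on the right of MK, D = K + 20.2·(0.078459, -0.99692) = (48.216, -53.593). Then cos ∠FDK = DF·DK / (|DF||DK|), giving 37.477°.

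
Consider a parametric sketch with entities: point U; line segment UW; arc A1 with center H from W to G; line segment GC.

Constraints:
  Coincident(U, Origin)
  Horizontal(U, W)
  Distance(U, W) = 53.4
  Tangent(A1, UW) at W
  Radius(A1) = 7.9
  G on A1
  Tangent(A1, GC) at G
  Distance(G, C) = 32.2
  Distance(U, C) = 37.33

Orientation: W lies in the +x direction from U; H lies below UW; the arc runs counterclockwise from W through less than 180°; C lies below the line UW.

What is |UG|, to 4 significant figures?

47.57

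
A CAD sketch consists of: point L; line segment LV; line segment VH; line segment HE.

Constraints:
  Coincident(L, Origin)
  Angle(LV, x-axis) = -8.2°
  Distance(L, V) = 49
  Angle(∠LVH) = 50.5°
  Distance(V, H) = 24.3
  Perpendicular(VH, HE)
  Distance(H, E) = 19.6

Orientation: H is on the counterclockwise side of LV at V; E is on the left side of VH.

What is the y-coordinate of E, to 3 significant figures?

3.59

∠LVH = 50.5°, so VH runs at -8.2° + (180° − 50.5°) = 121° from the x-axis; with |VH| = 24.3, H = V + 24.3·(cos 121°, sin 121°) = (35.9, 13.8). VH ⟂ HE; with |HE| = 19.6 on the left of VH, E = H + 19.6·(-0.854, -0.520) = (19.1, 3.59). So E.y = 3.59.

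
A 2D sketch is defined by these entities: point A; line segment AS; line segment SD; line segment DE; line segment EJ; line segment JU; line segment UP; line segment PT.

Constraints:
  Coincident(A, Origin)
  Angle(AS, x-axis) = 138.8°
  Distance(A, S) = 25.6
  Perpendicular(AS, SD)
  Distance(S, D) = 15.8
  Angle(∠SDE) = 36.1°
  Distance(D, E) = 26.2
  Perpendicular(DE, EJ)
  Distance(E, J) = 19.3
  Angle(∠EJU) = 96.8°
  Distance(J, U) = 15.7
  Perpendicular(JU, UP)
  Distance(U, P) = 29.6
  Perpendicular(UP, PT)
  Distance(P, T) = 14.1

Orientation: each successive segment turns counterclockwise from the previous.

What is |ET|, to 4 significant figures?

11.14

JU ⟂ UP, so UP runs at -84.10°; with |UP| = 29.6, P = (-20.93, -1.495). UP is perpendicular to PT, so PT runs at 5.900°; with |PT| = 14.1, T = (-6.902, -0.04559). Then |ET| = |T − E| = 11.14.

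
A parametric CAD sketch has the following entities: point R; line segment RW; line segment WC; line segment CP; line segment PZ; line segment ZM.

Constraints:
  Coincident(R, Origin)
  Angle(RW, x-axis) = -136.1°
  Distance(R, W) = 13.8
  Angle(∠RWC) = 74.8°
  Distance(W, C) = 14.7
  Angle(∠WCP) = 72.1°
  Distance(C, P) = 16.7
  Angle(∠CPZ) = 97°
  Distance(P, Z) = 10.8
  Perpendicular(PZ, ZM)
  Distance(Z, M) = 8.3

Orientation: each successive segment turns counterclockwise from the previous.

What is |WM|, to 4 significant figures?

5.724

∠CPZ = 97.0° gives PZ at 160.0° from the x-axis; with |PZ| = 10.8, Z = (-3.722, 2.848). PZ ⟂ ZM, so ZM runs at -110.0°; with |ZM| = 8.3, M = (-6.561, -4.952). Then |WM| = |M − W| = 5.724.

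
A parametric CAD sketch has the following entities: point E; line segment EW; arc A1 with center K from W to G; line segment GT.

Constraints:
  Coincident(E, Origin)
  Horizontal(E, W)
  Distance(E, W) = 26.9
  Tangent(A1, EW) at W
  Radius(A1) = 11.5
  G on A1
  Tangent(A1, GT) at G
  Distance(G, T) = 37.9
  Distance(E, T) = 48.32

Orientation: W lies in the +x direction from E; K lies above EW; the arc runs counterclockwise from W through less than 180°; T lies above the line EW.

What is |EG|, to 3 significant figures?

40.3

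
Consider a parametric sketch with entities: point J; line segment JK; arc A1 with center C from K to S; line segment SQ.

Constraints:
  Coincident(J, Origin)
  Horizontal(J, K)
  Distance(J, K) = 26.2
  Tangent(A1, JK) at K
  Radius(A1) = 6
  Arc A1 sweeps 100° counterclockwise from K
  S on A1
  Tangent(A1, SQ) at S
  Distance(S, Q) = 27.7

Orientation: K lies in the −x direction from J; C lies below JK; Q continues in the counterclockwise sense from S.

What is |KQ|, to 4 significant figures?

34.34

J is at the origin; J and K share the same y with |JK| = 26.2 and K on the −x side, so K = (-26.20, 0.000). A1 meets JK tangentially, so CK is at right angles to JK, so C = K + (0, -6) = (-26.20, -6.000). On A1, K sits at bearing 90° from C; a 100° counterclockwise sweep puts S at bearing 190°, so S = C + 6.0·(cos 190°, sin 190°) = (-32.11, -7.042). A1 meets SQ tangentially, so CS is at right angles to SQ, so SQ runs along (−sin 190°, cos 190°); with |SQ| = 27.7, Q = (-27.30, -34.32). Then |KQ| = |Q − K| = 34.34.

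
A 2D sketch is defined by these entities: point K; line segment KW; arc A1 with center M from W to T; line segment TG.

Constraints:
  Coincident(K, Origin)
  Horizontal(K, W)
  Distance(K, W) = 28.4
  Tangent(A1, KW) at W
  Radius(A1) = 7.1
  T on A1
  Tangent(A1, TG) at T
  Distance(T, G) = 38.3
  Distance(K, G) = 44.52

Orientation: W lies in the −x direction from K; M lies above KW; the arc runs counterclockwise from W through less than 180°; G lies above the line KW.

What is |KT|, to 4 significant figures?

22.17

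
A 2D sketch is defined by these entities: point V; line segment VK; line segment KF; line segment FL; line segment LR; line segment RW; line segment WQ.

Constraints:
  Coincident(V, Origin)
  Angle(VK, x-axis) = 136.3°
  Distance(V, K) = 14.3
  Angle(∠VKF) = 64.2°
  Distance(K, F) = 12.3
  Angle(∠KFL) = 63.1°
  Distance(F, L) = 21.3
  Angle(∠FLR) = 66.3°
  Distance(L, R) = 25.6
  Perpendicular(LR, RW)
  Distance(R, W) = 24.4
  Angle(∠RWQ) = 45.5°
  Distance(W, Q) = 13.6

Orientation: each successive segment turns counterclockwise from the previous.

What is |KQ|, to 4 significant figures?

4.891

V is at the origin; VK runs at 136.3° with length 14.3, so K = (-10.34, 9.880). ∠VKF = 64.2° gives KF at -107.9° from the x-axis; with |KF| = 12.3, F = (-14.12, -1.825). ∠KFL = 63.1° gives FL at 9.000° from the x-axis; with |FL| = 21.3, L = (6.919, 1.507). ∠FLR = 66.3° gives LR at 122.7° from the x-axis; with |LR| = 25.6, R = (-6.911, 23.05). LR ⟂ RW, so RW runs at -147.3°; with |RW| = 24.4, W = (-27.44, 9.868). ∠RWQ = 45.5° gives WQ at -12.80° from the x-axis; with |WQ| = 13.6, Q = (-14.18, 6.855). Then |KQ| = |Q − K| = 4.891.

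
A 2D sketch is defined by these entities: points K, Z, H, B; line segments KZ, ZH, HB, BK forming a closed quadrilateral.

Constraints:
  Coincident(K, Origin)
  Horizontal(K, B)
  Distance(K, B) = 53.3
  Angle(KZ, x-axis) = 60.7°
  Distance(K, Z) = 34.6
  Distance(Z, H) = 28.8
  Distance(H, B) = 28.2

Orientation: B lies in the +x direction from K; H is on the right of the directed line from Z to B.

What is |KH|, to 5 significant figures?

25.352

Checks: K.y = 0.00, B.y = 0.00 ✓; |ZH| = 28.80 ✓; |HB| = 28.20 ✓.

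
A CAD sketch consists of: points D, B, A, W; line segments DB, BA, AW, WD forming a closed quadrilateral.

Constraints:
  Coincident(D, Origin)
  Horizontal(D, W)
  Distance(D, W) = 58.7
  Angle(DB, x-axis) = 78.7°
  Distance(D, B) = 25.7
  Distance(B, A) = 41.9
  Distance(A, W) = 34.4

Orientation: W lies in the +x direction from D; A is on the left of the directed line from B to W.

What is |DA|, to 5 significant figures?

56.397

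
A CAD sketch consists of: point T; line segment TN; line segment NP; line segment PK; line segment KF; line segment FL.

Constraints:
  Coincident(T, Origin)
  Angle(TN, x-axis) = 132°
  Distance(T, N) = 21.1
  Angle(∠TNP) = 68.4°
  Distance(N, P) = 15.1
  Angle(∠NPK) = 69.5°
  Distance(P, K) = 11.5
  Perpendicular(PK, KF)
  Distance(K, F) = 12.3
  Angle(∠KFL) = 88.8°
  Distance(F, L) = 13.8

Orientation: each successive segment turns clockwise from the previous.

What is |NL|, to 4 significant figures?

7.879

PK ⟂ KF, so KF runs at 179.9°; with |KF| = 12.3, F = (-12.29, 9.465). ∠KFL = 88.8° gives FL at 88.70° from the x-axis; with |FL| = 13.8, L = (-11.97, 23.26). Then |NL| = |L − N| = 7.879.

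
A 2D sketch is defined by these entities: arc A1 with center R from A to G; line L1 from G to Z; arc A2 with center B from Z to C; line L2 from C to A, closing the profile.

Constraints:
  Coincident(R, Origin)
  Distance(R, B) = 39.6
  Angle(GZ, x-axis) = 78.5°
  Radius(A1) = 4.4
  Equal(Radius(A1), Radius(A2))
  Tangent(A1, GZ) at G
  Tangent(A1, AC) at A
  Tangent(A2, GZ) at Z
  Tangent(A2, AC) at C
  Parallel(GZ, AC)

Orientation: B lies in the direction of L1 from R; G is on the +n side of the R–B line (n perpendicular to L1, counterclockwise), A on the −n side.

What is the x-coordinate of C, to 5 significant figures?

12.207

The slot axis is L1's direction at 78.5°, so u = (cos 78.5°, sin 78.5°) = (0.19937, 0.97992) and n = (−sin 78.5°, cos 78.5°) = (-0.97992, 0.19937). R is at the origin and B lies 39.6 along u from R, so B = 39.6·u = (7.8950, 38.805). Tangency of A1 to both parallel lines with radius 4.4 puts G and A at R ± 4.4·n: G = (-4.3117, 0.87722), A = (4.3117, -0.87722). Equal radii place Z and C the same way about B: Z = B + 4.4·n = (3.5833, 39.682), C = B − 4.4·n = (12.207, 37.928). So C.x = 12.207.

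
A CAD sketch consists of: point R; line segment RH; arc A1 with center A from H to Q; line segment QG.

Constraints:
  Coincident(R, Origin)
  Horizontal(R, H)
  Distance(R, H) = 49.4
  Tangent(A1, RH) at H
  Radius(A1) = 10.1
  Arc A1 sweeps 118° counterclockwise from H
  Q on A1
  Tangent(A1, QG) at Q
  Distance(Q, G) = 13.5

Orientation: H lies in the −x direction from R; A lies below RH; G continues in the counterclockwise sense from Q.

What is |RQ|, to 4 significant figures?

60.18

R is at the origin; R and H share the same y with |RH| = 49.4 and H on the −x side, so H = (-49.40, 0.000). A1 meets RH tangentially, so AH is at right angles to RH, so A = H + (0, -10.1) = (-49.40, -10.10). On A1, H sits at bearing 90° from A; a 118° counterclockwise sweep puts Q at bearing 208°, so Q = A + 10.1·(cos 208°, sin 208°) = (-58.32, -14.84). Then |RQ| = |Q − R| = 60.18.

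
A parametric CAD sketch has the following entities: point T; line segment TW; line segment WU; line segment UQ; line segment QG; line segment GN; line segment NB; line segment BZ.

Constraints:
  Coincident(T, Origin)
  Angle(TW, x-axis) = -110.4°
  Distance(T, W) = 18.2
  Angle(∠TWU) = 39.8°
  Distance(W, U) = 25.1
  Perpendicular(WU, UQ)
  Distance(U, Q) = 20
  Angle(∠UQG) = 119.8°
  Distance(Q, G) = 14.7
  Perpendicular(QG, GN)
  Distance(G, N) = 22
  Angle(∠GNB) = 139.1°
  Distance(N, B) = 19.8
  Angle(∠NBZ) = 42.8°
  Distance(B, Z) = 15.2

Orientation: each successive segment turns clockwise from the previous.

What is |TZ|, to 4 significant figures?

9.963

∠GNB = 139.1° gives NB at -171.7° from the x-axis; with |NB| = 19.8, B = (-18.66, -15.86). ∠NBZ = 42.8° gives BZ at 51.10° from the x-axis; with |BZ| = 15.2, Z = (-9.112, -4.029). Then |TZ| = |Z − T| = 9.963.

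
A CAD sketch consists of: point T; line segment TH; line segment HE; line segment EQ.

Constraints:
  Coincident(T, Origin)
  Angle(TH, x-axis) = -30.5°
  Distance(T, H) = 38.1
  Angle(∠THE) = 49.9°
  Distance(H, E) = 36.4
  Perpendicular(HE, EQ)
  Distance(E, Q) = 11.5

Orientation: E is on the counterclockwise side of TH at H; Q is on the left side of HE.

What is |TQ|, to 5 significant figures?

21.259

T is at the origin; TH runs at -30.5° with length 38.1, so H = 38.1·(cos -30.5°, sin -30.5°) = (32.828, -19.337). ∠THE = 49.9°, so HE runs at -30.5° + (180° − 49.9°) = 99.600° from the x-axis; with |HE| = 36.4, E = H + 36.4·(cos 99.600°, sin 99.600°) = (26.758, 16.553). HE is perpendicular to EQ; with |EQ| = 11.5 on the left of HE, Q = E + 11.5·(-0.98600, -0.16677) = (15.419, 14.635). Then |TQ| = |Q − T| = 21.259.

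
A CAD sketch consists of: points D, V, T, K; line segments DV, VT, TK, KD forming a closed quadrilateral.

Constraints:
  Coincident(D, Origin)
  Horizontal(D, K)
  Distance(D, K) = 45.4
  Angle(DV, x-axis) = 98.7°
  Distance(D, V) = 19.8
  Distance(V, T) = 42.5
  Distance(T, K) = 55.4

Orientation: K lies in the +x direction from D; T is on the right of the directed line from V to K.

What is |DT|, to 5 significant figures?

23.430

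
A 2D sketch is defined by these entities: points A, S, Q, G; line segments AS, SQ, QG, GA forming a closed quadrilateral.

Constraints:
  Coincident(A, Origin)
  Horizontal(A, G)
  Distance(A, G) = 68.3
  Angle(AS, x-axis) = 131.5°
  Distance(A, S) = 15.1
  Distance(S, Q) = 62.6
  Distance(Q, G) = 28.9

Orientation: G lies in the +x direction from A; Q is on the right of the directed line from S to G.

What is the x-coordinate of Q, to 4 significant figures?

45.46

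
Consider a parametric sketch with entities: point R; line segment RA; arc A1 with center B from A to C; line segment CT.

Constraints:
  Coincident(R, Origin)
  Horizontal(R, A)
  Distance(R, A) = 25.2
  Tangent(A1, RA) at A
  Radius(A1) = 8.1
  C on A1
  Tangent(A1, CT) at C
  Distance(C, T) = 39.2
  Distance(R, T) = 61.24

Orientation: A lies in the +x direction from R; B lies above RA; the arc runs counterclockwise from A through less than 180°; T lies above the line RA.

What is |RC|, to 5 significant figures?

33.649

R is at the origin; RA is horizontal with |RA| = 25.2 and A on the +x side, so A = (25.200, 0.0000). Tangency of A1 to RA means the radius BA is perpendicular to RA, so B = A + (0, 8.1) = (25.200, 8.1000). Since BC ⟂ CT (tangency), |BT| = √(8.1² + 39.2²) = 40.028 regardless of where C sits on A1. So T lies on both circle(R, 61.24) and circle(B, 40.028); the above-RA intersection is T = (42.283, 44.300). C is the foot of the tangent from T: C = (33.073, 6.1969).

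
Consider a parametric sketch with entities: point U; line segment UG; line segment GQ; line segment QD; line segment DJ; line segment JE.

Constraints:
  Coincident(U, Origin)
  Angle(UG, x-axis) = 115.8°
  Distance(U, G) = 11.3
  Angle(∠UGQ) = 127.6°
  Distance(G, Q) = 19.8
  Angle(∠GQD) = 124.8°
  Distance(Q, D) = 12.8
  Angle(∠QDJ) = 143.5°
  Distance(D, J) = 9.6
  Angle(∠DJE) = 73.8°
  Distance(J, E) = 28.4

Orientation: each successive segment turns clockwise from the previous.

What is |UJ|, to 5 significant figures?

35.512

∠GQD = 124.8° gives QD at 8.2000° from the x-axis; with |QD| = 12.8, D = (16.617, 29.704). ∠QDJ = 143.5° gives DJ at -28.300° from the x-axis; with |DJ| = 9.6, J = (25.069, 25.152). Then |UJ| = |J − U| = 35.512.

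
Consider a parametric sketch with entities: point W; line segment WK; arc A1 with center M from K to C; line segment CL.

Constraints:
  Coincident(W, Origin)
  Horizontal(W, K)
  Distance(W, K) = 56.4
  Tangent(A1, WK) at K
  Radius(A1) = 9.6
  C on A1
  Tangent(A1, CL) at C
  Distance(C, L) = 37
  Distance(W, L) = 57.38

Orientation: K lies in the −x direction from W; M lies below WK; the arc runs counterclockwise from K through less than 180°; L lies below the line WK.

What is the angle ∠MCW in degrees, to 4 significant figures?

29.11°

Checks: W = (0.00, 0.00) ✓; |MC| = 9.600 ✓; ∠(MC, CL) = 90.00° ✓; |CL| = 37.00 ✓; |WL| = 57.38 ✓.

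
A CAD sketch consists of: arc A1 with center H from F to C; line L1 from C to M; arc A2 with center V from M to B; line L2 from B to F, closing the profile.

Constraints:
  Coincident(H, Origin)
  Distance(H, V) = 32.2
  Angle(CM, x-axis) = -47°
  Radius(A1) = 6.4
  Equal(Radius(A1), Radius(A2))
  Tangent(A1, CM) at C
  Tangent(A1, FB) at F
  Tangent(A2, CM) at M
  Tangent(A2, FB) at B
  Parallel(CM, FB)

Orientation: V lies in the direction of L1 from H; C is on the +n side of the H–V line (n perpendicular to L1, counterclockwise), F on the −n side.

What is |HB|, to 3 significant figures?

32.8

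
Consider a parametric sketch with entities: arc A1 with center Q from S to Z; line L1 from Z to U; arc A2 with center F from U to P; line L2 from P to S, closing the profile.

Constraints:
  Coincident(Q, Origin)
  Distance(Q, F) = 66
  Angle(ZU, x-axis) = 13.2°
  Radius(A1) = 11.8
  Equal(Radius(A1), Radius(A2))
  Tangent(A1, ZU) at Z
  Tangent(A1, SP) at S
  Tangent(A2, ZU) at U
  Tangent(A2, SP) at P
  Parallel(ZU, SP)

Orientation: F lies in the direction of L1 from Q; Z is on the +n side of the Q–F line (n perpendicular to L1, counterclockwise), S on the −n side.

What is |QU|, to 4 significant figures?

67.05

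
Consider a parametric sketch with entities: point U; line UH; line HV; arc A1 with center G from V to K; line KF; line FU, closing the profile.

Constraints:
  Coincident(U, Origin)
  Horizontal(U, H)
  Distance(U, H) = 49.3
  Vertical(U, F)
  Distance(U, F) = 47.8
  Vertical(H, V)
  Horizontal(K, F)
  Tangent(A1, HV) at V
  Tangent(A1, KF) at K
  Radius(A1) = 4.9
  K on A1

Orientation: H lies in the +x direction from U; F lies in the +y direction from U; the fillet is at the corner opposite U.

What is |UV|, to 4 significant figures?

65.35

U is at the origin; U and H share the same y with |UH| = 49.3 and H on the +x side, so H = (49.30, 0.000). UF is vertical with |UF| = 47.8 and F on the +y side, so F = (0.000, 47.80). The virtual corner opposite U is at (49.30, 47.80). A1 meets HV tangentially, so GV is at right angles to HV and since A1 is tangent to KF there, GK ⟂ KF, with radius 4.9, so the center G sits 4.9 in from both sides at G = (44.40, 42.90). That places the tangent points at V = (49.30, 42.90) on HV and K = (44.40, 47.80) on KF. Then |UV| = |V − U| = 65.35.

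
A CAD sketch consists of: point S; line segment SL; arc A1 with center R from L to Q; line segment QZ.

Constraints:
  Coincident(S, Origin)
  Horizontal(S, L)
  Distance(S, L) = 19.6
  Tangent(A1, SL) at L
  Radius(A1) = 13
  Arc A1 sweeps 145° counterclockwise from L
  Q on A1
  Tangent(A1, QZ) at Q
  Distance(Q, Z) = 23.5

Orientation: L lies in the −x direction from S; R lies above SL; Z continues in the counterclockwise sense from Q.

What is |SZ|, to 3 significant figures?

48.6

S is at the origin; SL is horizontal with |SL| = 19.6 and L on the −x side, so L = (-19.6, 0.00). Tangency of A1 to SL means the radius RL is perpendicular to SL, so R = L + (0, 13) = (-19.6, 13.0). On A1, L sits at bearing -90° from R; a 145° counterclockwise sweep puts Q at bearing 55°, so Q = R + 13.0·(cos 55°, sin 55°) = (-12.1, 23.6). Since A1 is tangent to QZ there, RQ ⟂ QZ, so QZ runs along (−sin 55°, cos 55°); with |QZ| = 23.5, Z = (-31.4, 37.1). Then |SZ| = |Z − S| = 48.6.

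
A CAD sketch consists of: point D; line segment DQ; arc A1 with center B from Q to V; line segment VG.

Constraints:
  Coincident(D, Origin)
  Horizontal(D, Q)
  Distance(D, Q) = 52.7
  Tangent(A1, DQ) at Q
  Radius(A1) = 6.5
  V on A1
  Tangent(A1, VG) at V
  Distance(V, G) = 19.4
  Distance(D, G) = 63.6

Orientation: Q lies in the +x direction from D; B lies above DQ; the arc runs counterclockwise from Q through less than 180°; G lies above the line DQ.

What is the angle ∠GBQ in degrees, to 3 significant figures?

165°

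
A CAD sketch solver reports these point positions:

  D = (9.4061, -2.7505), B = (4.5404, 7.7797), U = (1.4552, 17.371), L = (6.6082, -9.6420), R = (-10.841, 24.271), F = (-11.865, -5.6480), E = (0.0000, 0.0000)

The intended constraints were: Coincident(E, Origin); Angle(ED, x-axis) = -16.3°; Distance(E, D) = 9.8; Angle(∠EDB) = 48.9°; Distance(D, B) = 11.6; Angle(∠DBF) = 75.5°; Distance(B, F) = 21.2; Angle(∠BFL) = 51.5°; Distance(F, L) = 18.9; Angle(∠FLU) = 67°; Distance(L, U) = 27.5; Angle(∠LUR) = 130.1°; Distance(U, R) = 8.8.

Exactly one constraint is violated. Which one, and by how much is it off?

Distance(U, R) = 8.8 — off by 5.30.

E = (0.00, 0.00) ✓; ED at -16.30° ✓; |ED| = 9.800 ✓; ∠EDB = 48.90° ✓; |DB| = 11.60 ✓; ∠DBF = 75.50° ✓; |BF| = 21.20 ✓; ∠BFL = 51.50° ✓; |FL| = 18.90 ✓; ∠FLU = 67.00° ✓; |LU| = 27.50 ✓; ∠LUR = 130.1° ✓; |UR| = 14.10 ✗.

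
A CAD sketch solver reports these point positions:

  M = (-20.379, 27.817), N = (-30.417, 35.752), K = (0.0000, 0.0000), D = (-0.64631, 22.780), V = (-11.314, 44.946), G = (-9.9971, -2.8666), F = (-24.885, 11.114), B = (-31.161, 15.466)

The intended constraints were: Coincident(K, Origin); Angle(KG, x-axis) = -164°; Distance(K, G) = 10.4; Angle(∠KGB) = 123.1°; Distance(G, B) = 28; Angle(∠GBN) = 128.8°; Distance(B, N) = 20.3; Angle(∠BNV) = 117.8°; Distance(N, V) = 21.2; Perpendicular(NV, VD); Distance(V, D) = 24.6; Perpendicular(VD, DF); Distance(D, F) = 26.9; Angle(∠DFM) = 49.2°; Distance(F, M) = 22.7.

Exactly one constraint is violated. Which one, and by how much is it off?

Distance(F, M) = 22.7 — off by 5.40.

K = (0.00, 0.00) ✓; KG at -164.0° ✓; |KG| = 10.40 ✓; ∠KGB = 123.1° ✓; |GB| = 28.00 ✓; ∠GBN = 128.8° ✓; |BN| = 20.30 ✓; ∠BNV = 117.8° ✓; |NV| = 21.20 ✓; ∠(NV, VD) = 90.00° ✓; |VD| = 24.60 ✓; ∠(VD, DF) = 90.00° ✓; |DF| = 26.90 ✓; ∠DFM = 49.20° ✓; |FM| = 17.30 ✗.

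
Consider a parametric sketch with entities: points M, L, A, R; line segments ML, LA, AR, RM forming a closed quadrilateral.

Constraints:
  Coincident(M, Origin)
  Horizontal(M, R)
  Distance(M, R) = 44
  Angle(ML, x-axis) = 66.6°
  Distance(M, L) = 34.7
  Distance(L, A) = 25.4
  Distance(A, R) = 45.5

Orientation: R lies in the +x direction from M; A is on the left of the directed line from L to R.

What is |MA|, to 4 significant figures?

57.21

M is at the origin; MR is horizontal with |MR| = 44.0 and R in +x, so R = (44.0, 0). ML runs at 66.6° with |ML| = 34.7, so L = (13.78, 31.85). A is determined by |LA| = 25.4 and |AR| = 45.5 together: it lies at the intersection of circle(L, 25.4) and circle(R, 45.5). With |LR| = 43.90, the foot of the radical line on LR is 5.720 from L and the perpendicular offset is √(25.4² − 5.720²) = 24.75. Taking the left-of-LR solution: A = (35.67, 44.73).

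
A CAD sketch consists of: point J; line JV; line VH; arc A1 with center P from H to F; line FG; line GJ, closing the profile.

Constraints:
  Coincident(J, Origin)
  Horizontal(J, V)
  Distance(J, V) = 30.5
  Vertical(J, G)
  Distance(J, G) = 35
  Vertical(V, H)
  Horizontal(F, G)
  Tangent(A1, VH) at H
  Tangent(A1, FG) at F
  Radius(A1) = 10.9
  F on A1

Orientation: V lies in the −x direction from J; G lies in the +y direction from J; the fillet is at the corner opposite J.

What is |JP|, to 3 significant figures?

31.1

J is at the origin; JV is horizontal with |JV| = 30.5 and V on the −x side, so V = (-30.5, 0.00). J and G share the same x with |JG| = 35.0 and G on the +y side, so G = (0.00, 35.0). The virtual corner opposite J is at (-30.5, 35.0). The tangent condition forces PH to be normal to VH and the tangent condition forces PF to be normal to FG, with radius 10.9, so the center P sits 10.9 in from both sides at P = (-19.6, 24.1). Then |JP| = |P − J| = 31.1.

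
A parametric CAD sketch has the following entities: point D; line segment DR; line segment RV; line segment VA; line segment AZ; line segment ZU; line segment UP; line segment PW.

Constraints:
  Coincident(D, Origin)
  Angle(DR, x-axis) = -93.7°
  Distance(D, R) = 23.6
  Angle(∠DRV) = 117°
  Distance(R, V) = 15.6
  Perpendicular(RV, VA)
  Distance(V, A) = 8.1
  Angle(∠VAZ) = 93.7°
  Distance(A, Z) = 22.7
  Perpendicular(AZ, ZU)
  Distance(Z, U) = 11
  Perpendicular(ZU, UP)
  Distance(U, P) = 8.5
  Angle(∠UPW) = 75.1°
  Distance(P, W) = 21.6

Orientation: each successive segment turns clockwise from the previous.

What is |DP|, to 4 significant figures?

25.67

D is at the origin; DR runs at -93.7° with length 23.6, so R = (-1.523, -23.55). ∠DRV = 117.0° gives RV at -156.7° from the x-axis; with |RV| = 15.6, V = (-15.85, -29.72). The perpendicularity gives VA at right angles to RV, so VA runs at 113.3°; with |VA| = 8.1, A = (-19.05, -22.28). ∠VAZ = 93.7° gives AZ at 27.00° from the x-axis; with |AZ| = 22.7, Z = (1.171, -11.98). AZ ⟂ ZU, so ZU runs at -63.00°; with |ZU| = 11.0, U = (6.165, -21.78). The perpendicularity gives UP at right angles to ZU, so UP runs at -153.0°; with |UP| = 8.5, P = (-1.408, -25.64). Then |DP| = |P − D| = 25.67.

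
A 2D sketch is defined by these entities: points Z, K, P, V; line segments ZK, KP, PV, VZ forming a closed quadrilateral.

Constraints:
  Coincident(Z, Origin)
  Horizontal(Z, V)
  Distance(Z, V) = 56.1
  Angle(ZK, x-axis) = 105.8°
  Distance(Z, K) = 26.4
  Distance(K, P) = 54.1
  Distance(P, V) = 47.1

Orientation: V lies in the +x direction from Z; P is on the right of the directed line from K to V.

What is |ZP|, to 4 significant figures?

28.31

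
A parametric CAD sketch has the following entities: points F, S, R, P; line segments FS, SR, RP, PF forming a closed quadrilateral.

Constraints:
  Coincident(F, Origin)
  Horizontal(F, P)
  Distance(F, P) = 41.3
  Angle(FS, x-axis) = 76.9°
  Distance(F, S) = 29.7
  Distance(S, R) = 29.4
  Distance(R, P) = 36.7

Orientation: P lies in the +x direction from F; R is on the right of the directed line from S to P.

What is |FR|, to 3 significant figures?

4.62

Checks: |SR| = 29.40 ✓; |RP| = 36.70 ✓.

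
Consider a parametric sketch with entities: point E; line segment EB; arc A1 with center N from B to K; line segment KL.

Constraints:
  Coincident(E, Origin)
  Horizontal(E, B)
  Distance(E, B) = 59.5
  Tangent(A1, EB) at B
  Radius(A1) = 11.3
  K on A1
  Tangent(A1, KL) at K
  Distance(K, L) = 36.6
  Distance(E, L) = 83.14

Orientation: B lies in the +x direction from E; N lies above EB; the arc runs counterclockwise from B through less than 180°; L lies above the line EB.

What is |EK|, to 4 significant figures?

71.82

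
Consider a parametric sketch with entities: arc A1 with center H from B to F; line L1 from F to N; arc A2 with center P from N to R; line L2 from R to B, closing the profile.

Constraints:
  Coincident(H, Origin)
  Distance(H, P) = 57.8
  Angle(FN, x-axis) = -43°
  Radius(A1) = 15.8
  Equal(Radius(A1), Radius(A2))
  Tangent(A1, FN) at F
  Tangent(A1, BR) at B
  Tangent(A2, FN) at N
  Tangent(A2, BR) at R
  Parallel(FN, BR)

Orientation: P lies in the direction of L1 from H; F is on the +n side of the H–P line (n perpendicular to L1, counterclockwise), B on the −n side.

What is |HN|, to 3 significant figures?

59.9

The slot axis is L1's direction at -43.0°, so u = (cos -43.0°, sin -43.0°) = (0.731, -0.682) and n = (−sin -43.0°, cos -43.0°) = (0.682, 0.731). H is at the origin and P lies 57.8 along u from H, so P = 57.8·u = (42.3, -39.4). Tangency of A1 to both parallel lines with radius 15.8 puts F and B at H ± 15.8·n: F = (10.8, 11.6), B = (-10.8, -11.6). Equal radii place N and R the same way about P: N = P + 15.8·n = (53.0, -27.9), R = P − 15.8·n = (31.5, -51.0). Then |HN| = |N − H| = 59.9.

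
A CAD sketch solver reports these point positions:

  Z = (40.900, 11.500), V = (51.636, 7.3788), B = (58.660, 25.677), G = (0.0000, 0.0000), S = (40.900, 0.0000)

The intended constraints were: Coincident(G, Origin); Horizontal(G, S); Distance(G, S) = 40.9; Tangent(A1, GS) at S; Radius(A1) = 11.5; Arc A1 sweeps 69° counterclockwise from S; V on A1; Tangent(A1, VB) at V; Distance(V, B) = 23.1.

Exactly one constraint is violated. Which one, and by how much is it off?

Distance(V, B) = 23.1 — off by 3.50.

G = (0.00, 0.00) ✓; G.y = 0.00, S.y = 0.00 ✓; |GS| = 40.90 ✓; ∠(ZS, SG) = 90.00° ✓; |ZS| = 11.50 ✓; bearing(Z→V) − bearing(Z→S) = 69.00° ✓; |ZV| = 11.50 ✓; ∠(ZV, VB) = 90.00° ✓; |VB| = 19.60 ✗.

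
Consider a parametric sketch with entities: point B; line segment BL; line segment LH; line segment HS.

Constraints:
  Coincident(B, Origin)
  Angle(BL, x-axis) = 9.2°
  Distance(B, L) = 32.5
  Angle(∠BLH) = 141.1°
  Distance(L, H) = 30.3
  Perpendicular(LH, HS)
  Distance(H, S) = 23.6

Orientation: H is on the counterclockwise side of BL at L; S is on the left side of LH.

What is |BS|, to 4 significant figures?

55.68

B is at the origin; BL runs at 9.2° with length 32.5, so L = 32.5·(cos 9.2°, sin 9.2°) = (32.08, 5.196). ∠BLH = 141.1°, so LH runs at 9.2° + (180° − 141.1°) = 48.10° from the x-axis; with |LH| = 30.3, H = L + 30.3·(cos 48.10°, sin 48.10°) = (52.32, 27.75). LH is perpendicular to HS; with |HS| = 23.6 on the left of LH, S = H + 23.6·(-0.7443, 0.6678) = (34.75, 43.51). Then |BS| = |S − B| = 55.68.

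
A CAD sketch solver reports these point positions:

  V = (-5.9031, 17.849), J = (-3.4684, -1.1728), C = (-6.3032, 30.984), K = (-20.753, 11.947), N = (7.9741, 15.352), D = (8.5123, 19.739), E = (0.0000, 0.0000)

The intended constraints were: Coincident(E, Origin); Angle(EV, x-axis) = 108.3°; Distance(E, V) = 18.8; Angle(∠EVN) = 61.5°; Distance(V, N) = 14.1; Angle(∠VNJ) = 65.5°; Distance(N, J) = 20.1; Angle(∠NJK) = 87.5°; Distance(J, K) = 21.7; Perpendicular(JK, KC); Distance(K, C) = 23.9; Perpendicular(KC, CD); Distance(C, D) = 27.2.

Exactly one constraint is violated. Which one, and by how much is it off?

Distance(C, D) = 27.2 — off by 8.60.

E = (0.00, 0.00) ✓; EV at 108.3° ✓; |EV| = 18.80 ✓; ∠EVN = 61.50° ✓; |VN| = 14.10 ✓; ∠VNJ = 65.50° ✓; |NJ| = 20.10 ✓; ∠NJK = 87.50° ✓; |JK| = 21.70 ✓; ∠(JK, KC) = 90.00° ✓; |KC| = 23.90 ✓; ∠(KC, CD) = 90.00° ✓; |CD| = 18.60 ✗.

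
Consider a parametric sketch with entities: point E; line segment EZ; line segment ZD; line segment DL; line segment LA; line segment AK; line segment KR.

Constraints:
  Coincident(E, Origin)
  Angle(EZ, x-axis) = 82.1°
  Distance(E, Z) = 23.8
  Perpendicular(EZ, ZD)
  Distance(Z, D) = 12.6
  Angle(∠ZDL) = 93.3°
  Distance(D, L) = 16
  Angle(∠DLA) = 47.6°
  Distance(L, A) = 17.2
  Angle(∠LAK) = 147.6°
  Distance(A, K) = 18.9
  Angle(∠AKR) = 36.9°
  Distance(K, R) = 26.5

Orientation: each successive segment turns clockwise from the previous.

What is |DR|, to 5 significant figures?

4.0682

E is at the origin; EZ runs at 82.1° with length 23.8, so Z = (3.2712, 23.574). EZ ⟂ ZD, so ZD runs at -7.9000°; with |ZD| = 12.6, D = (15.752, 21.842). ∠ZDL = 93.3° gives DL at -94.600° from the x-axis; with |DL| = 16.0, L = (14.468, 5.8939). ∠DLA = 47.6° gives LA at 133.00° from the x-axis; with |LA| = 17.2, A = (2.7380, 18.473). ∠LAK = 147.6° gives AK at 100.60° from the x-axis; with |AK| = 18.9, K = (-0.73864, 37.051). ∠AKR = 36.9° gives KR at -42.500° from the x-axis; with |KR| = 26.5, R = (18.799, 19.147). Then |DR| = |R − D| = 4.0682.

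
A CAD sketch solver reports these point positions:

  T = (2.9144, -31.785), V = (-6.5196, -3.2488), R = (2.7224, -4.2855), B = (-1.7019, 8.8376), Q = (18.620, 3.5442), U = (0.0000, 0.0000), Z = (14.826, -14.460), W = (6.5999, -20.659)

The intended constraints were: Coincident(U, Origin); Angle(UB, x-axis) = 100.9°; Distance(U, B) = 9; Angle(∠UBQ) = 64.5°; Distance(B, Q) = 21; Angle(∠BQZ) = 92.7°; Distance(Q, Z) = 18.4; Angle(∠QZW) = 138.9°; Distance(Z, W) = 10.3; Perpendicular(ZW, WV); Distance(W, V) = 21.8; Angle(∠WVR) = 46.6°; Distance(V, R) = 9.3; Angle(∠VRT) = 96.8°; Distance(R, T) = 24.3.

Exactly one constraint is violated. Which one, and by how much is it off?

Distance(R, T) = 24.3 — off by 3.20.

U = (0.00, 0.00) ✓; UB at 100.9° ✓; |UB| = 9.000 ✓; ∠UBQ = 64.50° ✓; |BQ| = 21.00 ✓; ∠BQZ = 92.70° ✓; |QZ| = 18.40 ✓; ∠QZW = 138.9° ✓; |ZW| = 10.30 ✓; ∠(ZW, WV) = 90.00° ✓; |WV| = 21.80 ✓; ∠WVR = 46.60° ✓; |VR| = 9.300 ✓; ∠VRT = 96.80° ✓; |RT| = 27.50 ✗.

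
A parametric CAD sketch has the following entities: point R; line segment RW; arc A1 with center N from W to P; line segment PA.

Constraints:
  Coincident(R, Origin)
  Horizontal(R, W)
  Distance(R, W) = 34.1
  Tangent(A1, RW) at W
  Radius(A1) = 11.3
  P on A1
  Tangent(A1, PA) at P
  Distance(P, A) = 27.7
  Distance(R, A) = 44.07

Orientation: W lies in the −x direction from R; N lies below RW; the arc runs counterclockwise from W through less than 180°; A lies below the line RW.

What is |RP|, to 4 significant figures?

46.16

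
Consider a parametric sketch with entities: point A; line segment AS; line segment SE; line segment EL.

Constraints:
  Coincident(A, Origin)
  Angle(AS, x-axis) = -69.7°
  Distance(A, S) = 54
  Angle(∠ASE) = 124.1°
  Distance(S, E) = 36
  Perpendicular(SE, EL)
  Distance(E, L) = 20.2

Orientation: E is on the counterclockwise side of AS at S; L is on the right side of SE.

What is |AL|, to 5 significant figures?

92.770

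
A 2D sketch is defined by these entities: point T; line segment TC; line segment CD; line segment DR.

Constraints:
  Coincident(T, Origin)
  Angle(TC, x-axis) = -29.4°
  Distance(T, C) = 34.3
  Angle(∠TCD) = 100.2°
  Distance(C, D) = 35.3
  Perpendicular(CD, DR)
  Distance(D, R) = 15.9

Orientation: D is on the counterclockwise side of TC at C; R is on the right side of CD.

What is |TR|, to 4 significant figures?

64.64

T is at the origin; TC runs at -29.4° with length 34.3, so C = 34.3·(cos -29.4°, sin -29.4°) = (29.88, -16.84). ∠TCD = 100.2°, so CD runs at -29.4° + (180° − 100.2°) = 50.40° from the x-axis; with |CD| = 35.3, D = C + 35.3·(cos 50.40°, sin 50.40°) = (52.38, 10.36). The perpendicularity gives DR at right angles to CD; with |DR| = 15.9 on the right of CD, R = D + 15.9·(0.7705, -0.6374) = (64.63, 0.2261). Then |TR| = |R − T| = 64.64.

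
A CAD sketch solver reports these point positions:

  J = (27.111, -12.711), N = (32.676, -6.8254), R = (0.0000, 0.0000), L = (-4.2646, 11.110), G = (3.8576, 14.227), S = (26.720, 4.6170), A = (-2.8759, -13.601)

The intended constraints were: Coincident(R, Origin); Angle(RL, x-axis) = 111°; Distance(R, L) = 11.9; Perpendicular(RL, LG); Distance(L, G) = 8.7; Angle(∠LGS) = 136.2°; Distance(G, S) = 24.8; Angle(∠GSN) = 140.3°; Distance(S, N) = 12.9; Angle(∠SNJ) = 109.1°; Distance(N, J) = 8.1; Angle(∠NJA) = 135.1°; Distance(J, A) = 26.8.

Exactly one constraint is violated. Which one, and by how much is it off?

Distance(J, A) = 26.8 — off by 3.20.

R = (0.00, 0.00) ✓; RL at 111.0° ✓; |RL| = 11.90 ✓; ∠(RL, LG) = 90.00° ✓; |LG| = 8.700 ✓; ∠LGS = 136.2° ✓; |GS| = 24.80 ✓; ∠GSN = 140.3° ✓; |SN| = 12.90 ✓; ∠SNJ = 109.1° ✓; |NJ| = 8.100 ✓; ∠NJA = 135.1° ✓; |JA| = 30.00 ✗.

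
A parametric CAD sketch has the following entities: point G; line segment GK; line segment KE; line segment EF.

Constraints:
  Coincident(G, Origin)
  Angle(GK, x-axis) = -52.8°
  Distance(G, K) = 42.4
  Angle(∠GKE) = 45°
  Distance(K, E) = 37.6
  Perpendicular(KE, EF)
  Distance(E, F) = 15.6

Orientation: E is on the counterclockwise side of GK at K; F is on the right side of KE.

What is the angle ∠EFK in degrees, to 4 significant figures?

67.47°

∠GKE = 45.0°, so KE runs at -52.8° + (180° − 45.0°) = 82.20° from the x-axis; with |KE| = 37.6, E = K + 37.6·(cos 82.20°, sin 82.20°) = (30.74, 3.479). The perpendicularity gives EF at right angles to KE; with |EF| = 15.6 on the right of KE, F = E + 15.6·(0.9907, -0.1357) = (46.19, 1.362). Then cos ∠EFK = FE·FK / (|FE||FK|), giving 67.47°.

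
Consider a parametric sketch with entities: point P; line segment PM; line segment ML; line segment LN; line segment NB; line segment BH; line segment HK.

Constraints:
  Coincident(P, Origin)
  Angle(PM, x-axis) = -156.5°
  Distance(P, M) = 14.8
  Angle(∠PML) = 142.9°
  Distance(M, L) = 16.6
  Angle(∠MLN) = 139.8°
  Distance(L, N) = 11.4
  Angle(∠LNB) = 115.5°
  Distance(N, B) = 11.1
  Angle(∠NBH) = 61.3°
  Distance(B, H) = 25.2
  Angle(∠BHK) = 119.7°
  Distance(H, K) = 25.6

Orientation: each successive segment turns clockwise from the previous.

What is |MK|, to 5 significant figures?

26.179

∠NBH = 61.3° gives BH at -57.000° from the x-axis; with |BH| = 25.2, H = (-17.453, -4.1600). ∠BHK = 119.7° gives HK at -117.30° from the x-axis; with |HK| = 25.6, K = (-29.194, -26.909). Then |MK| = |K − M| = 26.179.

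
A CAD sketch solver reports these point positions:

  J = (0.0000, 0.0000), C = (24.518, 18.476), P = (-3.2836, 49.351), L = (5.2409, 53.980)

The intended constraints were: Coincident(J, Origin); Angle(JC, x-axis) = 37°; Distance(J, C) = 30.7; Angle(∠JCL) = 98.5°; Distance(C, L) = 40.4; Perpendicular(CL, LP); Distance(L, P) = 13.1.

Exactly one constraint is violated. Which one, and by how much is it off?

Distance(L, P) = 13.1 — off by 3.40.

J = (0.00, 0.00) ✓; JC at 37.00° ✓; |JC| = 30.70 ✓; ∠JCL = 98.50° ✓; |CL| = 40.40 ✓; ∠(CL, LP) = 90.00° ✓; |LP| = 9.700 ✗.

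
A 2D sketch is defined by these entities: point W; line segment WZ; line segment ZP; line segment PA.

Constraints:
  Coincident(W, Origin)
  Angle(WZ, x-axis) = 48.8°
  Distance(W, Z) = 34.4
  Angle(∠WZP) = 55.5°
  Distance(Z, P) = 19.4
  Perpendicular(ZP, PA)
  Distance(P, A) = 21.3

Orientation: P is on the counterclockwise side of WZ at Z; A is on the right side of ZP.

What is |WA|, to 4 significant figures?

49.65

∠WZP = 55.5°, so ZP runs at 48.8° + (180° − 55.5°) = 173.3° from the x-axis; with |ZP| = 19.4, P = Z + 19.4·(cos 173.3°, sin 173.3°) = (3.391, 28.15). ZP ⟂ PA; with |PA| = 21.3 on the right of ZP, A = P + 21.3·(0.1167, 0.9932) = (5.876, 49.30). Then |WA| = |A − W| = 49.65.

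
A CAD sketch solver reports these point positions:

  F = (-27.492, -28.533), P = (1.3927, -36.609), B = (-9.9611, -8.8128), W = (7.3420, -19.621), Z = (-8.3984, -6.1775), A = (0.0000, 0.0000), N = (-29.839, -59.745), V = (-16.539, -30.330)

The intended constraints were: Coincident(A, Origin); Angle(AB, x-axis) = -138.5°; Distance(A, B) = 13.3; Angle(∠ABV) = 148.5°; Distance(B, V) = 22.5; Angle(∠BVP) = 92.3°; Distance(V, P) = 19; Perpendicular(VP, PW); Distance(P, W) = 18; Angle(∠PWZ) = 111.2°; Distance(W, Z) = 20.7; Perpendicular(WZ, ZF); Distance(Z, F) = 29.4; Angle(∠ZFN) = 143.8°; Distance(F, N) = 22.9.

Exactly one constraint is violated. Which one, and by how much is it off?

Distance(F, N) = 22.9 — off by 8.40.

A = (0.00, 0.00) ✓; AB at -138.5° ✓; |AB| = 13.30 ✓; ∠ABV = 148.5° ✓; |BV| = 22.50 ✓; ∠BVP = 92.30° ✓; |VP| = 19.00 ✓; ∠(VP, PW) = 90.00° ✓; |PW| = 18.00 ✓; ∠PWZ = 111.2° ✓; |WZ| = 20.70 ✓; ∠(WZ, ZF) = 90.00° ✓; |ZF| = 29.40 ✓; ∠ZFN = 143.8° ✓; |FN| = 31.30 ✗.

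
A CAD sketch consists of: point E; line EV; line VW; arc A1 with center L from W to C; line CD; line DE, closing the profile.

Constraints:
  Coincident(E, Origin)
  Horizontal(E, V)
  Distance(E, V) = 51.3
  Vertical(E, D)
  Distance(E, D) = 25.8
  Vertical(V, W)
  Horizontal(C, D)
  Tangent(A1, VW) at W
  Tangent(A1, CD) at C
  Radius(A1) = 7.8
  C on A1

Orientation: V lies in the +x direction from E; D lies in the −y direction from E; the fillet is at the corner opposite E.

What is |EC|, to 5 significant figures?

50.576

E is at the origin; EV is horizontal with |EV| = 51.3 and V on the +x side, so V = (51.300, 0.0000). ED is vertical with |ED| = 25.8 and D on the −y side, so D = (0.0000, -25.800). The virtual corner opposite E is at (51.300, -25.800). Since A1 is tangent to VW there, LW ⟂ VW and the tangent condition forces LC to be normal to CD, with radius 7.8, so the center L sits 7.8 in from both sides at L = (43.500, -18.000). That places the tangent points at W = (51.300, -18.000) on VW and C = (43.500, -25.800) on CD. Then |EC| = |C − E| = 50.576.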